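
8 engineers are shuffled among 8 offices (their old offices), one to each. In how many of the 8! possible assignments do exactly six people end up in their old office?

Choose which 6 of the 8 are fixed: C(8,6) = 28.
The remaining 2 must be deranged: !2 = 1.
Total: 28 × 1 = 28.

28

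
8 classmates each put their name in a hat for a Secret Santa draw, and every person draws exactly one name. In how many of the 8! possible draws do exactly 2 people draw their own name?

7420

Choose which 2 of the 8 are fixed: C(8,2) = 28.
The remaining 6 must be deranged: !6 = 265.
Total: 28 × 265 = 7420.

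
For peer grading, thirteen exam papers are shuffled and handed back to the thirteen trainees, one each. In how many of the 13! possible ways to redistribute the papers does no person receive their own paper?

2290792932

The number of derangements of 13 is !13 = Σ_{k=0}^{13} (-1)^k·13!/k!
= 13! - 13!/1! + 13!/2! - 13!/3! + 13!/4! - 13!/5! + 13!/6! - 13!/7! + 13!/8! - 13!/9! + 13!/10! - 13!/11! + 13!/12! - 13!/13!
= 6227020800 - 6227020800 + 3113510400 - 1037836800 + 259459200 - 51891840 + 8648640 - 1235520 + 154440 - 17160 + 1716 - 156 + 13 - 1
= 2290792932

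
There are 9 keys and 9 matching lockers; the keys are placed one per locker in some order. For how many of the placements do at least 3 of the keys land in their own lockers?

29143

# with exactly i fixed is C(9,i)·!(9-i); sum over i=3..9:
  i=3: C(9,3)·!6 = 84·265 = 22260
  i=4: C(9,4)·!5 = 126·44 = 5544
  i=5: C(9,5)·!4 = 126·9 = 1134
  i=6: C(9,6)·!3 = 84·2 = 168
  i=7: C(9,7)·!2 = 36·1 = 36
  i=8: C(9,8)·!1 = 9·0 = 0
  i=9: C(9,9)·!0 = 1·1 = 1
Total = 29143.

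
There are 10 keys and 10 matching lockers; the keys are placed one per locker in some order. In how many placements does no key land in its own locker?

Use !n = (n-1)(!(n-1) + !(n-2)).
!10 = 9·(133496 + 14833) = 9·148329 = 1334961

1334961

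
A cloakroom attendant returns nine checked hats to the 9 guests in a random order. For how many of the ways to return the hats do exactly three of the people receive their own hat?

Choose which 3 of the 9 are fixed: C(9,3) = 84.
The remaining 6 must be deranged: !6 = 265.
Total: 84 × 265 = 22260.

22260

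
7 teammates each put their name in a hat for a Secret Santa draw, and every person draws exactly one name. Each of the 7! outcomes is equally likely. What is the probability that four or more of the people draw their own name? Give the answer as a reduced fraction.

Favorable outcomes: Σ_{i≥4} C(7,i)·!(7-i) = 35·2 + 21·1 + 7·0 + 1·1 = 92.
Total outcomes: 7! = 5040.
Probability = 92/5040 = 23/1260.

23/1260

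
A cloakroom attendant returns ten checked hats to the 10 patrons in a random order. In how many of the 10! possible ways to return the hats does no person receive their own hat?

!10 is the nearest integer to 10!/e.
10! = 3628800, and 3628800/e ≈ 1334960.92, so !10 = 1334961.

1334961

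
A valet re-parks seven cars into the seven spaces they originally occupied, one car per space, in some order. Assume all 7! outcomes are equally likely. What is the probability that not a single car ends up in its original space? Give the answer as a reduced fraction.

103/280

Favorable outcomes: !7 = 1854.
Total outcomes: 7! = 5040.
Probability = 1854/5040 = 103/280.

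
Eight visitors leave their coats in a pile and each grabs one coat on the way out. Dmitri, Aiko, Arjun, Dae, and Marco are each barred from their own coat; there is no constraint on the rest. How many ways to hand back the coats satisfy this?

Inclusion-exclusion on the 5 forbidden self-matches:
Σ_{j=0}^{5} (-1)^j C(5,j)(8-j)!
= C(5,0)·8! - C(5,1)·7! + C(5,2)·6! - C(5,3)·5! + C(5,4)·4! - C(5,5)·3!
= 40320 - 25200 + 7200 - 1200 + 120 - 6
= 21234

21234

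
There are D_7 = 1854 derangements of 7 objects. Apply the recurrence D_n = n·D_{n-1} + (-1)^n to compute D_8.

D_8 = 8·1854 + 1 = 14833.

14833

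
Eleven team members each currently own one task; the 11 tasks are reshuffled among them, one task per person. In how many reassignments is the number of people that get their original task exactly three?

Choose which 3 of the 11 are fixed: C(11,3) = 165.
The other 8 form a derangement: !8 = 14833.
Total: 165 × 14833 = 2447445.

2447445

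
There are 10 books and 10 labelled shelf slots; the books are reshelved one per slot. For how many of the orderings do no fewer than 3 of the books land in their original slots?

291394

Sum C(10,i)·!(10-i) for i = 3..10:
  i=3: C(10,3)·!7 = 120·1854 = 222480
  i=4: C(10,4)·!6 = 210·265 = 55650
  i=5: C(10,5)·!5 = 252·44 = 11088
  i=6: C(10,6)·!4 = 210·9 = 1890
  i=7: C(10,7)·!3 = 120·2 = 240
  i=8: C(10,8)·!2 = 45·1 = 45
  i=9: C(10,9)·!1 = 10·0 = 0
  i=10: C(10,10)·!0 = 1·1 = 1
Total = 291394.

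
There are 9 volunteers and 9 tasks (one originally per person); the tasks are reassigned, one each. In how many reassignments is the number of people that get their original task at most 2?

333737

# with exactly i fixed is C(9,i)·!(9-i); sum over i=0..2:
  i=0: C(9,0)·!9 = 1·133496 = 133496
  i=1: C(9,1)·!8 = 9·14833 = 133497
  i=2: C(9,2)·!7 = 36·1854 = 66744
Total = 333737.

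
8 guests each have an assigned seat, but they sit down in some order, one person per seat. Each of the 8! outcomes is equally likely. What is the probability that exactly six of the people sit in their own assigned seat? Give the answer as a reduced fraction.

Favorable outcomes: C(8,6)·!2 = 28·1 = 28.
Total outcomes: 8! = 40320.
Probability = 28/40320 = 1/1440.

1/1440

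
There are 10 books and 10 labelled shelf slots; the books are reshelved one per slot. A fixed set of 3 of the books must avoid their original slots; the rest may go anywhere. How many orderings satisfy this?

2656080

Inclusion-exclusion on the 3 forbidden self-matches:
Σ_{j=0}^{3} (-1)^j C(3,j)(10-j)!
= C(3,0)·10! - C(3,1)·9! + C(3,2)·8! - C(3,3)·7!
= 3628800 - 1088640 + 120960 - 5040
= 2656080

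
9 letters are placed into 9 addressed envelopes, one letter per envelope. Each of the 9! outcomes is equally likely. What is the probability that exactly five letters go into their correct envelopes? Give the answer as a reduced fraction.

1/320

Favorable outcomes: C(9,5)·!4 = 126·9 = 1134.
Total outcomes: 9! = 362880.
Probability = 1134/362880 = 1/320.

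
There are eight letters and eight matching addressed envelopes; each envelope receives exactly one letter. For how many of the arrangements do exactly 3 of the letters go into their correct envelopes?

Choose which 3 of the 8 are fixed: C(8,3) = 56.
The other 5 form a derangement: !5 = 44.
Total: 56 × 44 = 2464.

2464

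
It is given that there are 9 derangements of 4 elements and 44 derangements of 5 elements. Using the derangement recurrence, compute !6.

265

!6 = (6-1)·(!5 + !4) = 5·(44 + 9) = 5·53 = 265.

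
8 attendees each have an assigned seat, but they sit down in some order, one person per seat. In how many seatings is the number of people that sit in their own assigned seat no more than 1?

29665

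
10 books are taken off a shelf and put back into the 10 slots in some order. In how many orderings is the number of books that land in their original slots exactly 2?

667485

Pick the 2 fixed positions: C(10,2) = 45 ways.
The remaining 8 must be deranged: !8 = 14833.
Total: 45 × 14833 = 667485.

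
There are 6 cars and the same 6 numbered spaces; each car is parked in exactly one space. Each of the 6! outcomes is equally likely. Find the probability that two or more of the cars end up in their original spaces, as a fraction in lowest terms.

191/720

Favorable outcomes: Σ_{i≥2} C(6,i)·!(6-i) = 15·9 + 20·2 + 15·1 + 6·0 + 1·1 = 191.
Total outcomes: 6! = 720.
Probability = 191/720 = 191/720.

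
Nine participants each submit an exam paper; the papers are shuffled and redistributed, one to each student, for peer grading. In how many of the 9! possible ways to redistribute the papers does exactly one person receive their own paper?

133497

Pick the single fixed position: C(9,1) = 9 ways.
The remaining 8 must be deranged: !8 = 14833.
Total: 9 × 14833 = 133497.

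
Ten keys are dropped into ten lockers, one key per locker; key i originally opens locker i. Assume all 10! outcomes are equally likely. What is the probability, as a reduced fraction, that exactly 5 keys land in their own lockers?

11/3600

Favorable outcomes: C(10,5)·!5 = 252·44 = 11088.
Total outcomes: 10! = 3628800.
Probability = 11088/3628800 = 11/3600.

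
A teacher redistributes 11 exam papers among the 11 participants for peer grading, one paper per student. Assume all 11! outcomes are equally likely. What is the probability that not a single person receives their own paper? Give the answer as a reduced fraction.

Favorable outcomes: !11 = 14684570.
Total outcomes: 11! = 39916800.
Probability = 14684570/39916800 = 1468457/3991680.

1468457/3991680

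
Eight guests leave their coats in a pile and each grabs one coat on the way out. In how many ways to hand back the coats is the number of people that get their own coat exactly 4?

Choose which 4 of the 8 are fixed: C(8,4) = 70.
The other 4 form a derangement: !4 = 9.
Total: 70 × 9 = 630.

630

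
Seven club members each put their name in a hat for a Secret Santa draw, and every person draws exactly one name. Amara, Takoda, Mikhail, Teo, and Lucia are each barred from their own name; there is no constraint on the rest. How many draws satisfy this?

2428

Let A_j be the event that the j-th constrained one is fixed. By inclusion-exclusion over the 5 events:
Σ_{j=0}^{5} (-1)^j C(5,j)(7-j)!
= C(5,0)·7! - C(5,1)·6! + C(5,2)·5! - C(5,3)·4! + C(5,4)·3! - C(5,5)·2!
= 5040 - 3600 + 1200 - 240 + 30 - 2
= 2428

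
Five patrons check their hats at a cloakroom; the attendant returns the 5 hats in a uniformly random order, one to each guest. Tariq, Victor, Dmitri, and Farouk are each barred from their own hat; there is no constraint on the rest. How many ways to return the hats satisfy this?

Inclusion-exclusion on the 4 forbidden self-matches:
Σ_{j=0}^{4} (-1)^j C(4,j)(5-j)!
= C(4,0)·5! - C(4,1)·4! + C(4,2)·3! - C(4,3)·2! + C(4,4)·1!
= 120 - 96 + 36 - 8 + 1
= 53

53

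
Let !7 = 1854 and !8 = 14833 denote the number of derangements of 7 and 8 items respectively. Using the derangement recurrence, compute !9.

133496

!9 = (9-1)·(!8 + !7) = 8·(14833 + 1854) = 8·16687 = 133496.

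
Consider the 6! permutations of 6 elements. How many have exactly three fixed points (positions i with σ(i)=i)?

Pick the 3 fixed positions: C(6,3) = 20 ways.
The remaining 3 must be deranged: !3 = 2.
Total: 20 × 2 = 40.

40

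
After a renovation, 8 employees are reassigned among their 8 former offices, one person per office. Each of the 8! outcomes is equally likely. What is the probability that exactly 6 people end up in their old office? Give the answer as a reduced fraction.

1/1440

Favorable outcomes: C(8,6)·!2 = 28·1 = 28.
Total outcomes: 8! = 40320.
Probability = 28/40320 = 1/1440.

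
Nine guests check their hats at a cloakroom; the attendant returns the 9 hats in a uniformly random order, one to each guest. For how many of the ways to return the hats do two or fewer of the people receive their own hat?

Sum C(9,i)·!(9-i) for i = 0..2:
  i=0: C(9,0)·!9 = 1·133496 = 133496
  i=1: C(9,1)·!8 = 9·14833 = 133497
  i=2: C(9,2)·!7 = 36·1854 = 66744
Total = 333737.

333737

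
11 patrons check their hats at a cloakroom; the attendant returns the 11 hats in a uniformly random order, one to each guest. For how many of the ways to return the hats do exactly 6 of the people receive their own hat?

20328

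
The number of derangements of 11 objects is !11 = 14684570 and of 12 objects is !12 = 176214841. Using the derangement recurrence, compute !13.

2290792932

!13 = (13-1)·(!12 + !11) = 12·(176214841 + 14684570) = 12·190899411 = 2290792932.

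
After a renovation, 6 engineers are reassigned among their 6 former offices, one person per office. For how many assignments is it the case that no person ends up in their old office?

265

The subfactorial !6 = [6!/e] (nearest integer).
6! = 720, and 720/e ≈ 264.87, so !6 = 265.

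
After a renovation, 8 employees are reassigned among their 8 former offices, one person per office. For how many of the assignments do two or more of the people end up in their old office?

Sum C(8,i)·!(8-i) for i = 2..8:
  i=2: C(8,2)·!6 = 28·265 = 7420
  i=3: C(8,3)·!5 = 56·44 = 2464
  i=4: C(8,4)·!4 = 70·9 = 630
  i=5: C(8,5)·!3 = 56·2 = 112
  i=6: C(8,6)·!2 = 28·1 = 28
  i=7: C(8,7)·!1 = 8·0 = 0
  i=8: C(8,8)·!0 = 1·1 = 1
Total = 10655.

10655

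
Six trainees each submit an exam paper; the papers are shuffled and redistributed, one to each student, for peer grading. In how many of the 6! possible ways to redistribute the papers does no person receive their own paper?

265

The subfactorial !6 = [6!/e] (nearest integer).
6! = 720, and 720/e ≈ 264.87, so !6 = 265.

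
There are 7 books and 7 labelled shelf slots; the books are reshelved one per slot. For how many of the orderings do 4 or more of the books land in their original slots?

Sum C(7,i)·!(7-i) for i = 4..7:
  i=4: C(7,4)·!3 = 35·2 = 70
  i=5: C(7,5)·!2 = 21·1 = 21
  i=6: C(7,6)·!1 = 7·0 = 0
  i=7: C(7,7)·!0 = 1·1 = 1
Total = 92.

92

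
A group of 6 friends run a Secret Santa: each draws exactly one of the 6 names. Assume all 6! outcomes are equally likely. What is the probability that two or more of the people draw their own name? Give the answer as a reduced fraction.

191/720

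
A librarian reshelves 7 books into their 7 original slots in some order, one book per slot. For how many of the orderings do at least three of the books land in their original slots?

407

Sum C(7,i)·!(7-i) for i = 3..7:
  i=3: C(7,3)·!4 = 35·9 = 315
  i=4: C(7,4)·!3 = 35·2 = 70
  i=5: C(7,5)·!2 = 21·1 = 21
  i=6: C(7,6)·!1 = 7·0 = 0
  i=7: C(7,7)·!0 = 1·1 = 1
Total = 407.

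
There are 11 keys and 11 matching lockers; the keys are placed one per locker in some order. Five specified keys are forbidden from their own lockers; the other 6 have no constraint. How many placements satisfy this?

25022880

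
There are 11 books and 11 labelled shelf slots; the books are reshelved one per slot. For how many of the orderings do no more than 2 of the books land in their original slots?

36711421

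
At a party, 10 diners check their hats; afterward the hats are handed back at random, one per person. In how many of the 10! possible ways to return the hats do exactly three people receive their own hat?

222480

Choose which 3 of the 10 are fixed: C(10,3) = 120.
The remaining 7 must be deranged: !7 = 1854.
Total: 120 × 1854 = 222480.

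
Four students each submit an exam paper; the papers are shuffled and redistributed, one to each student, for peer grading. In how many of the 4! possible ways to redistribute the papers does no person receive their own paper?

9

!4 is the nearest integer to 4!/e.
4! = 24, and 24/e ≈ 8.83, so !4 = 9.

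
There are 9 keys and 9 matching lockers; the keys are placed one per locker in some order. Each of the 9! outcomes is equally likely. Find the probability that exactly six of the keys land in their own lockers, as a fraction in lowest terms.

1/2160

Favorable outcomes: C(9,6)·!3 = 84·2 = 168.
Total outcomes: 9! = 362880.
Probability = 168/362880 = 1/2160.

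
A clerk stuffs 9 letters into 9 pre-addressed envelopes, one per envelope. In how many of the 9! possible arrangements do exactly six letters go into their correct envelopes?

168

Choose which 6 of the 9 are fixed: C(9,6) = 84.
The other 3 form a derangement: !3 = 2.
Total: 84 × 2 = 168.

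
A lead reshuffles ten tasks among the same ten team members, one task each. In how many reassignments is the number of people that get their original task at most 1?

Sum C(10,i)·!(10-i) for i = 0..1:
  i=0: C(10,0)·!10 = 1·1334961 = 1334961
  i=1: C(10,1)·!9 = 10·133496 = 1334960
Total = 2669921.

2669921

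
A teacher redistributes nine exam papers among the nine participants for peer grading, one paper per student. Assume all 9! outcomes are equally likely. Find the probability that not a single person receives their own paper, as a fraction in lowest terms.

16687/45360

Favorable outcomes: !9 = 133496.
Total outcomes: 9! = 362880.
Probability = 133496/362880 = 16687/45360.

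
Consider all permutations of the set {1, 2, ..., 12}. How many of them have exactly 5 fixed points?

1468368

Choose which 5 of the 12 are fixed: C(12,5) = 792.
The remaining 7 must be deranged: !7 = 1854.
Total: 792 × 1854 = 1468368.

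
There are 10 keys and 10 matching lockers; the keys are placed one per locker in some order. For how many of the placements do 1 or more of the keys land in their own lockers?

2293839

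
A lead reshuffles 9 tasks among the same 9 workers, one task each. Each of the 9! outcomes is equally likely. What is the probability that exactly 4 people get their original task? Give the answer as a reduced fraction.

Favorable outcomes: C(9,4)·!5 = 126·44 = 5544.
Total outcomes: 9! = 362880.
Probability = 5544/362880 = 11/720.

11/720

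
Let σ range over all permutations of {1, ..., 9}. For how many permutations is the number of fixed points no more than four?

361541

Sum C(9,i)·!(9-i) for i = 0..4:
  i=0: C(9,0)·!9 = 1·133496 = 133496
  i=1: C(9,1)·!8 = 9·14833 = 133497
  i=2: C(9,2)·!7 = 36·1854 = 66744
  i=3: C(9,3)·!6 = 84·265 = 22260
  i=4: C(9,4)·!5 = 126·44 = 5544
Total = 361541.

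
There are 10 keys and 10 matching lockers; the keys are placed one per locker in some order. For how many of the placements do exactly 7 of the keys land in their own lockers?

240

Choose which 7 of the 10 are fixed: C(10,7) = 120.
The other 3 form a derangement: !3 = 2.
Total: 120 × 2 = 240.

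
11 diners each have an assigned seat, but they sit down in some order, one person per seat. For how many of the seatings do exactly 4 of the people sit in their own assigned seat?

Choose which 4 of the 11 are fixed: C(11,4) = 330.
The remaining 7 must be deranged: !7 = 1854.
Total: 330 × 1854 = 611820.

611820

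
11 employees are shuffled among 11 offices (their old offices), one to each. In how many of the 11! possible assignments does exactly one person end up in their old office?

14684571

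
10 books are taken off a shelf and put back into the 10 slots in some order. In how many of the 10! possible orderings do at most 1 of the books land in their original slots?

2669921

# with exactly i fixed is C(10,i)·!(10-i); sum over i=0..1:
  i=0: C(10,0)·!10 = 1·1334961 = 1334961
  i=1: C(10,1)·!9 = 10·133496 = 1334960
Total = 2669921.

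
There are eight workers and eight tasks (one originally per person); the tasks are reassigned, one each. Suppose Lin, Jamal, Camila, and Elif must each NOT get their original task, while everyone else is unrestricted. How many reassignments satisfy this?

24024

Inclusion-exclusion on the 4 forbidden self-matches:
Σ_{j=0}^{4} (-1)^j C(4,j)(8-j)!
= C(4,0)·8! - C(4,1)·7! + C(4,2)·6! - C(4,3)·5! + C(4,4)·4!
= 40320 - 20160 + 4320 - 480 + 24
= 24024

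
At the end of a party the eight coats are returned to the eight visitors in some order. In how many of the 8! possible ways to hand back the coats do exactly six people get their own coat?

28

Pick the 6 fixed positions: C(8,6) = 28 ways.
The remaining 2 must be deranged: !2 = 1.
Total: 28 × 1 = 28.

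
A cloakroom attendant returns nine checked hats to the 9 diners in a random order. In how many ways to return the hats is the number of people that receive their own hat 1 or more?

Sum C(9,i)·!(9-i) for i = 1..9:
  i=1: C(9,1)·!8 = 9·14833 = 133497
  i=2: C(9,2)·!7 = 36·1854 = 66744
  i=3: C(9,3)·!6 = 84·265 = 22260
  i=4: C(9,4)·!5 = 126·44 = 5544
  i=5: C(9,5)·!4 = 126·9 = 1134
  i=6: C(9,6)·!3 = 84·2 = 168
  i=7: C(9,7)·!2 = 36·1 = 36
  i=8: C(9,8)·!1 = 9·0 = 0
  i=9: C(9,9)·!0 = 1·1 = 1
Total = 229384.

229384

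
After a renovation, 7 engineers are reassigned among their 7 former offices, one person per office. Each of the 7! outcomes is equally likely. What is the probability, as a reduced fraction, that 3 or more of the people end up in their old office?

407/5040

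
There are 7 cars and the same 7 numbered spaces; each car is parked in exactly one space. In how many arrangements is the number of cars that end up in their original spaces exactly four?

Choose which 4 of the 7 are fixed: C(7,4) = 35.
The other 3 form a derangement: !3 = 2.
Total: 35 × 2 = 70.

70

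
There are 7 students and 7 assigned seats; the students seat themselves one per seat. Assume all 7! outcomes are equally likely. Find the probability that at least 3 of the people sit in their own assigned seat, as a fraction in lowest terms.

Favorable outcomes: Σ_{i≥3} C(7,i)·!(7-i) = 35·9 + 35·2 + 21·1 + 7·0 + 1·1 = 407.
Total outcomes: 7! = 5040.
Probability = 407/5040 = 407/5040.

407/5040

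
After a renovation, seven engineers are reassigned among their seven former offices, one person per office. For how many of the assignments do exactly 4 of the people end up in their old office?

70

Choose which 4 of the 7 are fixed: C(7,4) = 35.
The other 3 form a derangement: !3 = 2.
Total: 35 × 2 = 70.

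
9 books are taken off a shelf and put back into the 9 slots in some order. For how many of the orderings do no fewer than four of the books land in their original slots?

6883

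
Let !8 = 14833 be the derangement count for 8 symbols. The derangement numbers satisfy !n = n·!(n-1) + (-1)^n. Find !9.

!9 = 9·14833 - 1 = 133496.

133496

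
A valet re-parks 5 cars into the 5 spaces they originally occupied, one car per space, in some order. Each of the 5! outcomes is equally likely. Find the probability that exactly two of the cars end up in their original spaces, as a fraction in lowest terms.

1/6

Favorable outcomes: C(5,2)·!3 = 10·2 = 20.
Total outcomes: 5! = 120.
Probability = 20/120 = 1/6.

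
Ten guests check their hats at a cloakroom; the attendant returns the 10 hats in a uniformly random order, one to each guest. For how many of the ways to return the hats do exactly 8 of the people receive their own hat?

45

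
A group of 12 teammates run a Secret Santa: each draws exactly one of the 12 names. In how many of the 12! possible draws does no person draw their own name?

176214841

By inclusion-exclusion, !12 = Σ (-1)^k · 12!/k! for k=0..12
= 12! - 12!/1! + 12!/2! - 12!/3! + 12!/4! - 12!/5! + 12!/6! - 12!/7! + 12!/8! - 12!/9! + 12!/10! - 12!/11! + 12!/12!
= 479001600 - 479001600 + 239500800 - 79833600 + 19958400 - 3991680 + 665280 - 95040 + 11880 - 1320 + 132 - 12 + 1
= 176214841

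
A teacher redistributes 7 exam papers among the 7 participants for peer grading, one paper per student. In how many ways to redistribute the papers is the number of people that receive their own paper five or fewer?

Sum C(7,i)·!(7-i) for i = 0..5:
  i=0: C(7,0)·!7 = 1·1854 = 1854
  i=1: C(7,1)·!6 = 7·265 = 1855
  i=2: C(7,2)·!5 = 21·44 = 924
  i=3: C(7,3)·!4 = 35·9 = 315
  i=4: C(7,4)·!3 = 35·2 = 70
  i=5: C(7,5)·!2 = 21·1 = 21
Total = 5039.

5039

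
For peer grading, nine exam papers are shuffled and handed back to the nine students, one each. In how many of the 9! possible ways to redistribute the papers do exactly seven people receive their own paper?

Choose which 7 of the 9 are fixed: C(9,7) = 36.
The other 2 form a derangement: !2 = 1.
Total: 36 × 1 = 36.

36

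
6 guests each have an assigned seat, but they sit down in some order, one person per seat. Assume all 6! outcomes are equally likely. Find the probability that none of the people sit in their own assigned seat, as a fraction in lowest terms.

Favorable outcomes: !6 = 265.
Total outcomes: 6! = 720.
Probability = 265/720 = 53/144.

53/144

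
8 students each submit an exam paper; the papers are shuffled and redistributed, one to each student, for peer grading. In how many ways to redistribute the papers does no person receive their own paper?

14833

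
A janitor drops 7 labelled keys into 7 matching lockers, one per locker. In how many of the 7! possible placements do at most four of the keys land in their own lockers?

5018

Sum C(7,i)·!(7-i) for i = 0..4:
  i=0: C(7,0)·!7 = 1·1854 = 1854
  i=1: C(7,1)·!6 = 7·265 = 1855
  i=2: C(7,2)·!5 = 21·44 = 924
  i=3: C(7,3)·!4 = 35·9 = 315
  i=4: C(7,4)·!3 = 35·2 = 70
Total = 5018.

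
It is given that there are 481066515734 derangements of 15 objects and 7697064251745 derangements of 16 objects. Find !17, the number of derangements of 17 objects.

!17 = (17-1)·(!16 + !15) = 16·(7697064251745 + 481066515734) = 16·8178130767479 = 130850092279664.

130850092279664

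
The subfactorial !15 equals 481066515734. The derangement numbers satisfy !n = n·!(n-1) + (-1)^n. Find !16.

7697064251745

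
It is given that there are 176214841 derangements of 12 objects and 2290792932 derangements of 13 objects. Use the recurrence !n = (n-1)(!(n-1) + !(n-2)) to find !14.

32071101049

!14 = (14-1)·(!13 + !12) = 13·(2290792932 + 176214841) = 13·2467007773 = 32071101049.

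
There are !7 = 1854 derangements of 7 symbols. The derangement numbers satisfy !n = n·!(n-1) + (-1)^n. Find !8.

14833

!8 = 8·1854 + 1 = 14833.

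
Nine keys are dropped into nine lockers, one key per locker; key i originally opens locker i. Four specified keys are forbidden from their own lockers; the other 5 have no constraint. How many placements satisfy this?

Let A_j be the event that the j-th constrained one is fixed. By inclusion-exclusion over the 4 events:
Σ_{j=0}^{4} (-1)^j C(4,j)(9-j)!
= C(4,0)·9! - C(4,1)·8! + C(4,2)·7! - C(4,3)·6! + C(4,4)·5!
= 362880 - 161280 + 30240 - 2880 + 120
= 229080

229080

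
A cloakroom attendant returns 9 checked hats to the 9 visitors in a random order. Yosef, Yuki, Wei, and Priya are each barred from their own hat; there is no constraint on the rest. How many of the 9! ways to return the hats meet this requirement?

Inclusion-exclusion on the 4 forbidden self-matches:
Σ_{j=0}^{4} (-1)^j C(4,j)(9-j)!
= C(4,0)·9! - C(4,1)·8! + C(4,2)·7! - C(4,3)·6! + C(4,4)·5!
= 362880 - 161280 + 30240 - 2880 + 120
= 229080

229080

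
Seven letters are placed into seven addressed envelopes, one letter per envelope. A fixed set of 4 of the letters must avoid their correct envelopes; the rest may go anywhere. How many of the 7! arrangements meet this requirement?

2790

Let A_j be the event that the j-th constrained one is fixed. By inclusion-exclusion over the 4 events:
Σ_{j=0}^{4} (-1)^j C(4,j)(7-j)!
= C(4,0)·7! - C(4,1)·6! + C(4,2)·5! - C(4,3)·4! + C(4,4)·3!
= 5040 - 2880 + 720 - 96 + 6
= 2790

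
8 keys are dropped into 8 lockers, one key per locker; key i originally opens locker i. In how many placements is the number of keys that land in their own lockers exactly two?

7420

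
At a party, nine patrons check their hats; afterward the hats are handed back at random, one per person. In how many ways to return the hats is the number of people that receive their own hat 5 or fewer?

362675

Sum C(9,i)·!(9-i) for i = 0..5:
  i=0: C(9,0)·!9 = 1·133496 = 133496
  i=1: C(9,1)·!8 = 9·14833 = 133497
  i=2: C(9,2)·!7 = 36·1854 = 66744
  i=3: C(9,3)·!6 = 84·265 = 22260
  i=4: C(9,4)·!5 = 126·44 = 5544
  i=5: C(9,5)·!4 = 126·9 = 1134
Total = 362675.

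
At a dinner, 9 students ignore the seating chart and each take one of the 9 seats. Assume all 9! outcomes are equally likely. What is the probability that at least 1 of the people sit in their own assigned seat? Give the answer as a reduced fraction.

28673/45360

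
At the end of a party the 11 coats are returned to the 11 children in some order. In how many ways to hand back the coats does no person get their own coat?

14684570

Recurrence: !11 = 11·!10 + (-1)^11.
!11 = 11·1334961 - 1 = 14684570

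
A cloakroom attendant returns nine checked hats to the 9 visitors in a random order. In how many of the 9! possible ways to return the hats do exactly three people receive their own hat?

22260

Choose which 3 of the 9 are fixed: C(9,3) = 84.
The other 6 form a derangement: !6 = 265.
Total: 84 × 265 = 22260.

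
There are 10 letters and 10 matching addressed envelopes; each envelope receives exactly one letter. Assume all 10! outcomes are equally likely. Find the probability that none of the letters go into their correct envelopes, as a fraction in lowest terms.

Favorable outcomes: !10 = 1334961.
Total outcomes: 10! = 3628800.
Probability = 1334961/3628800 = 16481/44800.

16481/44800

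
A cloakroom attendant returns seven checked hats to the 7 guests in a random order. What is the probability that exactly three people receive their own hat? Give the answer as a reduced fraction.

1/16

Favorable outcomes: C(7,3)·!4 = 35·9 = 315.
Total outcomes: 7! = 5040.
Probability = 315/5040 = 1/16.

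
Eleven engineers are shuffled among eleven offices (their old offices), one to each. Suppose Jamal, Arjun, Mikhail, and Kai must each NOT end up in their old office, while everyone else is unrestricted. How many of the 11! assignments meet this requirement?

Let A_j be the event that the j-th constrained one is fixed. By inclusion-exclusion over the 4 events:
Σ_{j=0}^{4} (-1)^j C(4,j)(11-j)!
= C(4,0)·11! - C(4,1)·10! + C(4,2)·9! - C(4,3)·8! + C(4,4)·7!
= 39916800 - 14515200 + 2177280 - 161280 + 5040
= 27422640

27422640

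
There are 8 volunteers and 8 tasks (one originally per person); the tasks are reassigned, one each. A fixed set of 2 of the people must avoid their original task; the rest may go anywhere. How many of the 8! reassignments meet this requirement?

30960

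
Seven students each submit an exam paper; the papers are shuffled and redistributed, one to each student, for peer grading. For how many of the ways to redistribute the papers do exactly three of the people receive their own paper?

Choose which 3 of the 7 are fixed: C(7,3) = 35.
The remaining 4 must be deranged: !4 = 9.
Total: 35 × 9 = 315.

315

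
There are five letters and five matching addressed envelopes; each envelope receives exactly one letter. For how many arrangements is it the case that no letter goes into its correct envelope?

44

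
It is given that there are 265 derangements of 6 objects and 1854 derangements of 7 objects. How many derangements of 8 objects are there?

14833

!8 = (8-1)·(!7 + !6) = 7·(1854 + 265) = 7·2119 = 14833.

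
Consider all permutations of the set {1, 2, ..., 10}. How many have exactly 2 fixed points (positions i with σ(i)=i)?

667485

Pick the 2 fixed positions: C(10,2) = 45 ways.
The other 8 form a derangement: !8 = 14833.
Total: 45 × 14833 = 667485.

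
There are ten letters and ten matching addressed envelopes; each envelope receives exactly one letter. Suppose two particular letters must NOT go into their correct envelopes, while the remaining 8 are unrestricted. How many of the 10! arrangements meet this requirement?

2943360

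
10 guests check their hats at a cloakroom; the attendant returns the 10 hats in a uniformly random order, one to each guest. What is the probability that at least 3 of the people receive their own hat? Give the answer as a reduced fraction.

145697/1814400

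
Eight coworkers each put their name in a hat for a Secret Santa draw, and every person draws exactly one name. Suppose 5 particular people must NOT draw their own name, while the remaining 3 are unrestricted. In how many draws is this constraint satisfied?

Let A_j be the event that the j-th constrained one is fixed. By inclusion-exclusion over the 5 events:
Σ_{j=0}^{5} (-1)^j C(5,j)(8-j)!
= C(5,0)·8! - C(5,1)·7! + C(5,2)·6! - C(5,3)·5! + C(5,4)·4! - C(5,5)·3!
= 40320 - 25200 + 7200 - 1200 + 120 - 6
= 21234

21234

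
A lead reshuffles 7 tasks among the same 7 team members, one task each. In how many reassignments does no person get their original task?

1854

!7 is the nearest integer to 7!/e.
7! = 5040, and 5040/e ≈ 1854.11, so !7 = 1854.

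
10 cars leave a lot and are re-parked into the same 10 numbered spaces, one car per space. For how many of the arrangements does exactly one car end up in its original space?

1334960

Choose which one of the 10 is fixed: C(10,1) = 10.
The other 9 form a derangement: !9 = 133496.
Total: 10 × 133496 = 1334960.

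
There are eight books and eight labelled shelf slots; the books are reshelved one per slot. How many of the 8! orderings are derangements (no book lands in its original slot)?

By inclusion-exclusion, !8 = Σ (-1)^k · 8!/k! for k=0..8
= 8! - 8!/1! + 8!/2! - 8!/3! + 8!/4! - 8!/5! + 8!/6! - 8!/7! + 8!/8!
= 40320 - 40320 + 20160 - 6720 + 1680 - 336 + 56 - 8 + 1
= 14833

14833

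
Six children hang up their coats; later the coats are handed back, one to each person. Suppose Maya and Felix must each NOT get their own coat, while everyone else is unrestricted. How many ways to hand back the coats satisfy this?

504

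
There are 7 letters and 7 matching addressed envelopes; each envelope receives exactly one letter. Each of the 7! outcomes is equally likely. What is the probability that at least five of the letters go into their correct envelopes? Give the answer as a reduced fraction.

11/2520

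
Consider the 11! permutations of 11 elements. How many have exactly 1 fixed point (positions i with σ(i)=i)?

Pick the single fixed position: C(11,1) = 11 ways.
The other 10 form a derangement: !10 = 1334961.
Total: 11 × 1334961 = 14684571.

14684571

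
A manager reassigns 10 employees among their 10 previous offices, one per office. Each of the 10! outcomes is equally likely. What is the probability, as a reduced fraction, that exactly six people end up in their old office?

1/1920

Favorable outcomes: C(10,6)·!4 = 210·9 = 1890.
Total outcomes: 10! = 3628800.
Probability = 1890/3628800 = 1/1920.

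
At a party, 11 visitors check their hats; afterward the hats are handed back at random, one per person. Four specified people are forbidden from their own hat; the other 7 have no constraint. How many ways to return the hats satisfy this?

27422640

Let A_j be the event that the j-th constrained one is fixed. By inclusion-exclusion over the 4 events:
Σ_{j=0}^{4} (-1)^j C(4,j)(11-j)!
= C(4,0)·11! - C(4,1)·10! + C(4,2)·9! - C(4,3)·8! + C(4,4)·7!
= 39916800 - 14515200 + 2177280 - 161280 + 5040
= 27422640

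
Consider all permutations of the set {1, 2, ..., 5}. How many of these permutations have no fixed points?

The number of derangements of 5 is !5 = Σ_{k=0}^{5} (-1)^k·5!/k!
= 5! - 5!/1! + 5!/2! - 5!/3! + 5!/4! - 5!/5!
= 120 - 120 + 60 - 20 + 5 - 1
= 44

44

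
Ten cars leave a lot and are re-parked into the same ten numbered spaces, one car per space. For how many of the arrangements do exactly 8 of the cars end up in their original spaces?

Pick the 8 fixed positions: C(10,8) = 45 ways.
The other 2 form a derangement: !2 = 1.
Total: 45 × 1 = 45.

45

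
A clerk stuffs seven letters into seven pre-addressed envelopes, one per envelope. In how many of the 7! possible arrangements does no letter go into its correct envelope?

1854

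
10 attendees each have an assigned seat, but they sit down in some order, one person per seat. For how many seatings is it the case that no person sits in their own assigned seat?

1334961

Recurrence: !10 = 10·!9 + (-1)^10.
!10 = 10·133496 + 1 = 1334961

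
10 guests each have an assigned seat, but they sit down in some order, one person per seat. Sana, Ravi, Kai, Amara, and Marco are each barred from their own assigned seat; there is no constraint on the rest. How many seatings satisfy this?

Let A_j be the event that the j-th constrained one is fixed. By inclusion-exclusion over the 5 events:
Σ_{j=0}^{5} (-1)^j C(5,j)(10-j)!
= C(5,0)·10! - C(5,1)·9! + C(5,2)·8! - C(5,3)·7! + C(5,4)·6! - C(5,5)·5!
= 3628800 - 1814400 + 403200 - 50400 + 3600 - 120
= 2170680

2170680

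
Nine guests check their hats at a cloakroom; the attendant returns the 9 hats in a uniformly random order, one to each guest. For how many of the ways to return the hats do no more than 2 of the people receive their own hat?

333737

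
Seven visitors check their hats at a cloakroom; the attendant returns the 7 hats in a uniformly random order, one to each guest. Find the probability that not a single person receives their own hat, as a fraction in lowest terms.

103/280

Favorable outcomes: !7 = 1854.
Total outcomes: 7! = 5040.
Probability = 1854/5040 = 103/280.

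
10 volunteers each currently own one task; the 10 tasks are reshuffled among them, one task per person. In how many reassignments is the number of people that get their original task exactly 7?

240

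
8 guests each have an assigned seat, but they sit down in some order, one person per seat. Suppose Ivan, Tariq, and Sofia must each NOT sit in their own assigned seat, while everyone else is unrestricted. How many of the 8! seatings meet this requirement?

27240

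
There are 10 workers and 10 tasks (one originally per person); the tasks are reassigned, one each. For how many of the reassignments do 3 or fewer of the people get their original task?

# with exactly i fixed is C(10,i)·!(10-i); sum over i=0..3:
  i=0: C(10,0)·!10 = 1·1334961 = 1334961
  i=1: C(10,1)·!9 = 10·133496 = 1334960
  i=2: C(10,2)·!8 = 45·14833 = 667485
  i=3: C(10,3)·!7 = 120·1854 = 222480
Total = 3559886.

3559886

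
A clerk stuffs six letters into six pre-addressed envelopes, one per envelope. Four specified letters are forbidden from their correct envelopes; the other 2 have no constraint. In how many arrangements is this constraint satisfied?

362

Let A_j be the event that the j-th constrained one is fixed. By inclusion-exclusion over the 4 events:
Σ_{j=0}^{4} (-1)^j C(4,j)(6-j)!
= C(4,0)·6! - C(4,1)·5! + C(4,2)·4! - C(4,3)·3! + C(4,4)·2!
= 720 - 480 + 144 - 24 + 2
= 362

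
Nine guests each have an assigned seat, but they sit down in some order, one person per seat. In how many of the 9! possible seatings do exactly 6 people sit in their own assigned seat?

Choose which 6 of the 9 are fixed: C(9,6) = 84.
The remaining 3 must be deranged: !3 = 2.
Total: 84 × 2 = 168.

168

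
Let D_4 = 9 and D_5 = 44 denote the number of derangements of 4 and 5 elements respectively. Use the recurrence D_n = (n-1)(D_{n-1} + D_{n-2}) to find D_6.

D_6 = (6-1)·(D_5 + D_4) = 5·(44 + 9) = 5·53 = 265.

265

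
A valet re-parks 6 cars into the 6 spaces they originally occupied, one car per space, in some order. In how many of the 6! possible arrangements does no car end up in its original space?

265

The subfactorial !6 = [6!/e] (nearest integer).
6! = 720, and 720/e ≈ 264.87, so !6 = 265.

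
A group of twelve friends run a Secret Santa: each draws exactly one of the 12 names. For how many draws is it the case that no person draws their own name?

By inclusion-exclusion, !12 = Σ (-1)^k · 12!/k! for k=0..12
= 12! - 12!/1! + 12!/2! - 12!/3! + 12!/4! - 12!/5! + 12!/6! - 12!/7! + 12!/8! - 12!/9! + 12!/10! - 12!/11! + 12!/12!
= 479001600 - 479001600 + 239500800 - 79833600 + 19958400 - 3991680 + 665280 - 95040 + 11880 - 1320 + 132 - 12 + 1
= 176214841

176214841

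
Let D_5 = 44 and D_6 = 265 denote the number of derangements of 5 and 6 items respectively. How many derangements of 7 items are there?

D_7 = (7-1)·(D_6 + D_5) = 6·(265 + 44) = 6·309 = 1854.

1854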